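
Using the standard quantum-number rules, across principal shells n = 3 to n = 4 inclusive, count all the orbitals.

25

Shell n has n² orbitals: 3²=9 + 4²=16 = 25 orbitals.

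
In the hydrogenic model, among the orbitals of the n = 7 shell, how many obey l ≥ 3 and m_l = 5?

For n = 7, l ranges over 0 … 6.
Per l-value: l=5 → 1; l=6 → 1.
Total orbitals: 1 + 1 = 2.

2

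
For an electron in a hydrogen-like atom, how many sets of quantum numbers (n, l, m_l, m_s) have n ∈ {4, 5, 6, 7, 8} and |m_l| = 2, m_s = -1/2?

For each n in the range, tally the orbitals obeying |m_l| = 2:
n=4 → 4; n=5 → 6; n=6 → 8; n=7 → 10; n=8 → 12.
Orbitals: 4 + 6 + 8 + 10 + 12 = 40. With m_s fixed to -1/2 there is one state per orbital, so 40 states.

40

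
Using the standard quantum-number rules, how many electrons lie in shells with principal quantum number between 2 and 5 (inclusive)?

Shell n has n² orbitals: 2²=4 + 3²=9 + 4²=16 + 5²=25 = 54 orbitals.
Two spin states per orbital: 2 × 54 = 108 electrons.

108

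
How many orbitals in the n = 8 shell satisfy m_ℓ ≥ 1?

Go through ℓ = 0, …, 7 (the values permitted for n = 8).
Orbitals with m_ℓ ≥ 1, by ℓ: ℓ=1 → 1; ℓ=2 → 2; ℓ=3 → 3; ℓ=4 → 4; ℓ=5 → 5; ℓ=6 → 6; ℓ=7 → 7.
Total orbitals: 1 + 2 + 3 + 4 + 5 + 6 + 7 = 28.

28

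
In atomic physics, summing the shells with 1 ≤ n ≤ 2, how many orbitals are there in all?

5

Shell n has n² orbitals: 1²=1 + 2²=4 = 5 orbitals.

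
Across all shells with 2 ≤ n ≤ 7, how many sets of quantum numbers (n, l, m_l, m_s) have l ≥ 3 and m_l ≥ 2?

60

Count contributing orbitals for each principal shell:
n=4 → 2; n=5 → 5; n=6 → 9; n=7 → 14.
Orbitals: 2 + 5 + 9 + 14 = 30. Including both spin states (m_s = ±1/2) gives 2 × 30 = 60 states.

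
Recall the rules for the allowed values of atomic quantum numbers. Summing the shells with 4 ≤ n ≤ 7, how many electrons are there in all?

252

Shell n has n² orbitals: 4²=16 + 5²=25 + 6²=36 + 7²=49 = 126 orbitals.
Two spin states per orbital: 2 × 126 = 252 electrons.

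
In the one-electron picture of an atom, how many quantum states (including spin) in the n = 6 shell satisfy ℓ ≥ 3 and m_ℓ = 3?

The n = 6 shell has ℓ = 0 through 5; check each.
Orbitals with ℓ ≥ 3 and m_ℓ = 3, by ℓ: ℓ=3 → 1; ℓ=4 → 1; ℓ=5 → 1.
Orbitals: 1 + 1 + 1 = 3. Each orbital carries two spin states, so 3 × 2 = 6 states.

6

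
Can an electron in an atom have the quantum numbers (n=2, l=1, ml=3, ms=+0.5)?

Invalid

The magnetic quantum number must satisfy −l ≤ ml ≤ l. With l = 1, ml can only be -1, 0, 1, so ml = 3 is forbidden.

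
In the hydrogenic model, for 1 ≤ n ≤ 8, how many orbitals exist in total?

Total orbitals = 1² + 2² + 3² + 4² + 5² + 6² + 7² + 8² = 204.

204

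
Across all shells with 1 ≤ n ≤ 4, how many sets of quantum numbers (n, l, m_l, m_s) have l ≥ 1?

Count contributing orbitals for each principal shell:
n=2 → 3; n=3 → 8; n=4 → 15.
Orbitals: 3 + 8 + 15 = 26. Including both spin states (m_s = ±1/2) gives 2 × 26 = 52 states.

52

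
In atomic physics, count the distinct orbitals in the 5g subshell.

A subshell has 2l+1 orbitals; with l = 4, that's 9.

9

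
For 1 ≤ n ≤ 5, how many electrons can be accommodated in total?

Total orbitals = 1² + 2² + 3² + 4² + 5² = 55. Doubling for spin gives 110 electrons.

110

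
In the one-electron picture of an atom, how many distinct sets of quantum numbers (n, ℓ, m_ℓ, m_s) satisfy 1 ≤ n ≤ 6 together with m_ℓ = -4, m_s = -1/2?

Work shell by shell — for each n, count the (ℓ, m_ℓ) pairs that satisfy m_ℓ = -4:
n=5 → 1; n=6 → 2.
Orbitals: 1 + 2 = 3. With m_s fixed to -1/2 there is one state per orbital, so 3 states.

3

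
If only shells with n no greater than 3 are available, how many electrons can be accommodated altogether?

28

Total orbitals = 1² + 2² + 3² = 14. Doubling for spin gives 28 electrons.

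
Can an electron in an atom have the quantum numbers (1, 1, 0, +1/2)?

Not allowed

The orbital quantum number must satisfy 0 ≤ l ≤ n−1. With n = 1 the allowed l values are 0, so l = 1 is out of range.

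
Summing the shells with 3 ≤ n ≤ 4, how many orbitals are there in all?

Shell n has n² orbitals: 3²=9 + 4²=16 = 25 orbitals.

25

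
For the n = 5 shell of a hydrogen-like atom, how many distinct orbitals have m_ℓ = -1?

The (ℓ, m_ℓ) pairs meeting m_ℓ = -1 give: ℓ=1 → 1; ℓ=2 → 1; ℓ=3 → 1; ℓ=4 → 1.
Total orbitals: 1 + 1 + 1 + 1 = 4.

4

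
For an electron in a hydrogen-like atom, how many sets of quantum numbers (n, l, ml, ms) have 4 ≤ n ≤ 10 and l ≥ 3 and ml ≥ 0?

336

Treat each shell separately and count matching orbitals:
n=4 → 4; n=5 → 9; n=6 → 15; n=7 → 22; n=8 → 30; n=9 → 39; n=10 → 49.
Orbitals: 4 + 9 + 15 + 22 + 30 + 39 + 49 = 168. Including both spin states (ms = ±1/2) gives 2 × 168 = 336 states.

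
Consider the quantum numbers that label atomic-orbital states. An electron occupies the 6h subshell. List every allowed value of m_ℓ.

The 6h subshell has ℓ = 5, and m_ℓ takes every integer from −ℓ to +ℓ. With ℓ = 5 that gives the 11 values -5, -4, -3, -2, -1, 0, 1, 2, 3, 4, 5.

-5, -4, -3, -2, -1, 0, 1, 2, 3, 4, 5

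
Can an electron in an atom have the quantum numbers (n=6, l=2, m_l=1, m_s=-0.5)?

n = 6 is a positive integer. l = 2 satisfies 0 ≤ l ≤ n−1 = 5. m_l = 1 lies in the range −l … +l (here −2 … 2). m_s = -1/2 is one of ±1/2.
All four constraints are satisfied.

Yes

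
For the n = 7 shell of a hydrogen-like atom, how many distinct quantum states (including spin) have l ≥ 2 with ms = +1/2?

The n = 7 shell has l = 0 through 6; check each.
The (l, ml) pairs meeting l ≥ 2 give: l=2 → 5; l=3 → 7; l=4 → 9; l=5 → 11; l=6 → 13.
Orbitals: 5 + 7 + 9 + 11 + 13 = 45. With ms fixed to a single value there is one state per orbital, giving 45 states.

45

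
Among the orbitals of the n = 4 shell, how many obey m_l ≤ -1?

6

With n = 4 the allowed l are 0, 1, …, 3.
The (l, m_l) pairs meeting m_l ≤ -1 give: l=1 → 1; l=2 → 2; l=3 → 3.
Total orbitals: 1 + 2 + 3 = 6.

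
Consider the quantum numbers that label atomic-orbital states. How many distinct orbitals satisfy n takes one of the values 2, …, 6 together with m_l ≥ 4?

4

Work shell by shell — for each n, count the (l, m_l) pairs that satisfy m_l ≥ 4:
n=5 → 1; n=6 → 3.
Total orbitals: 1 + 3 = 4.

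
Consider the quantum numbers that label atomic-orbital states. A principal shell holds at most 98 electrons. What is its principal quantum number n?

n = 7

2n² = 98 ⇒ n² = 49 ⇒ n = 7.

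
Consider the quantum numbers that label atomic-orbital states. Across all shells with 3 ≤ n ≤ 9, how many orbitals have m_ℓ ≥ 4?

Per-shell orbital counts meeting the constraint:
n=5 → 1; n=6 → 3; n=7 → 6; n=8 → 10; n=9 → 15.
Total orbitals: 1 + 3 + 6 + 10 + 15 = 35.

35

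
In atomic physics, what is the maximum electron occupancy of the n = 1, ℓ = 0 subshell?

A subshell with ℓ = 0 has 2ℓ+1 = 1 orbital, each holding 2 electrons (spin ±1/2), so 1 × 2 = 2.

2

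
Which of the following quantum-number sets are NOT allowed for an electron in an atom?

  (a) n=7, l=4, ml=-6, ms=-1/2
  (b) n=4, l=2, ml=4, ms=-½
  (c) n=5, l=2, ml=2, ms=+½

(a) and (b)

(a) has |ml| = 6 > l = 4, violating −l ≤ ml ≤ l.
(b) has |ml| = 4 > l = 2, violating −l ≤ ml ≤ l.
The remaining set (c) satisfies all four rules.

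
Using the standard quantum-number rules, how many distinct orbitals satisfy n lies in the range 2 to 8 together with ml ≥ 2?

56

Go shell by shell, enumerating (l, ml) with ml ≥ 2:
n=3 → 1; n=4 → 3; n=5 → 6; n=6 → 10; n=7 → 15; n=8 → 21.
Total orbitals: 1 + 3 + 6 + 10 + 15 + 21 = 56.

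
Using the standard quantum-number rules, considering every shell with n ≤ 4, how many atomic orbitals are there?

30

Total orbitals = 1² + 2² + 3² + 4² = 30.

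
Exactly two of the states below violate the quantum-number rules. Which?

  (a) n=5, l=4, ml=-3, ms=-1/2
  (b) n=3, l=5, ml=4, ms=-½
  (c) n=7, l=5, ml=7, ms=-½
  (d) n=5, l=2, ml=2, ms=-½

(b) has l = 5 ≥ n = 3, violating 0 ≤ l ≤ n−1.
(c) has |ml| = 7 > l = 5, violating −l ≤ ml ≤ l.
The remaining sets (a), (d) satisfy all four rules.

(b) and (c)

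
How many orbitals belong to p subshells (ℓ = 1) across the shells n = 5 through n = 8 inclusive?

A p subshell (ℓ = 1) exists for every n ≥ 2, so shells n = 5, 6, 7, 8 each contribute one — 4 subshells.
Since each p subshell has 2·1+1 = 3 orbitals, the total is 4 × 3 = 12.

12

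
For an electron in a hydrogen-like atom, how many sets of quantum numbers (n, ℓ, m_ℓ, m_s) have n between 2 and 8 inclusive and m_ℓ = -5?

12

Per-shell orbital counts meeting the constraint:
n=6 → 1; n=7 → 2; n=8 → 3.
Orbitals: 1 + 2 + 3 = 6. Including both spin states (m_s = ±1/2) gives 2 × 6 = 12 states.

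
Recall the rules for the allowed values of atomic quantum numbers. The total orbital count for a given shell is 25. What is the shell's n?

n² = 25 ⇒ n = 5.

n = 5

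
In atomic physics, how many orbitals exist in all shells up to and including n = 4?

30

Total orbitals = 1² + 2² + 3² + 4² = 30.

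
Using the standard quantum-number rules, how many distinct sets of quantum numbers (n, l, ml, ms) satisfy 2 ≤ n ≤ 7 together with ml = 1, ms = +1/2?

21

Per-shell orbital counts meeting the constraint:
n=2 → 1; n=3 → 2; n=4 → 3; n=5 → 4; n=6 → 5; n=7 → 6.
Orbitals: 1 + 2 + 3 + 4 + 5 + 6 = 21. With ms fixed to +1/2 there is one state per orbital, so 21 states.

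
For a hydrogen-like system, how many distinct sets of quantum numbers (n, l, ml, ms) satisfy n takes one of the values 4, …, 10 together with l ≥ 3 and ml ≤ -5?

70

Per-shell orbital counts meeting the constraint:
n=6 → 1; n=7 → 3; n=8 → 6; n=9 → 10; n=10 → 15.
Orbitals: 1 + 3 + 6 + 10 + 15 = 35. Including both spin states (ms = ±1/2) gives 2 × 35 = 70 states.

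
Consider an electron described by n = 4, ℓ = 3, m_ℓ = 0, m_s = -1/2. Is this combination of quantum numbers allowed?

n = 4 is a positive integer. ℓ = 3 satisfies 0 ≤ ℓ ≤ n−1 = 3. m_ℓ = 0 lies in the range −ℓ … +ℓ (here −3 … 3). m_s = -1/2 is one of ±1/2.
All four constraints are satisfied.

Yes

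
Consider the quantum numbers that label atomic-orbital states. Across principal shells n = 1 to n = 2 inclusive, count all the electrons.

Shell n has n² orbitals: 1²=1 + 2²=4 = 5 orbitals.
Two spin states per orbital: 2 × 5 = 10 electrons.

10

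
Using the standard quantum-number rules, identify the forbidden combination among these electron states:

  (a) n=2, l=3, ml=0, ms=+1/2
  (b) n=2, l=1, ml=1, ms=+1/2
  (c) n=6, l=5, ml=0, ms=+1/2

(a) has l = 3 ≥ n = 2, violating 0 ≤ l ≤ n−1.
The remaining sets (b), (c) satisfy all four rules.

(a)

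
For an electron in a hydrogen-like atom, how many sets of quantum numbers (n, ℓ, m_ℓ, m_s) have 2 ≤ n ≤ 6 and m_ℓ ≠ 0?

Count contributing orbitals for each principal shell:
n=2 → 2; n=3 → 6; n=4 → 12; n=5 → 20; n=6 → 30.
Orbitals: 2 + 6 + 12 + 20 + 30 = 70. Including both spin states (m_s = ±1/2) gives 2 × 70 = 140 states.

140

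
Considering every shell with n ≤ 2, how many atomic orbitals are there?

5

Total orbitals = 1² + 2² = 5.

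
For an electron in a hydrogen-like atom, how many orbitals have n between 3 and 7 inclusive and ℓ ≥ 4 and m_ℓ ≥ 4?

10

Go shell by shell, enumerating (ℓ, m_ℓ) with ℓ ≥ 4 and m_ℓ ≥ 4:
n=5 → 1; n=6 → 3; n=7 → 6.
Total orbitals: 1 + 3 + 6 = 10.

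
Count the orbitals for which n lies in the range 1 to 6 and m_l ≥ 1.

Treat each shell separately and count matching orbitals:
n=2 → 1; n=3 → 3; n=4 → 6; n=5 → 10; n=6 → 15.
Total orbitals: 1 + 3 + 6 + 10 + 15 = 35.

35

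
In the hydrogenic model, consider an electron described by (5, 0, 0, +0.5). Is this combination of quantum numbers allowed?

Allowed

n = 5 is a positive integer. l = 0 satisfies 0 ≤ l ≤ n−1 = 4. ml = 0 lies in the range −l … +l (here 0). ms = +1/2 is one of ±1/2.
All four constraints are satisfied.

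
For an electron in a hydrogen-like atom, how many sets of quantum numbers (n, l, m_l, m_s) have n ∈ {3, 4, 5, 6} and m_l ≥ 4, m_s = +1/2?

4

For each n in the range, tally the orbitals obeying m_l ≥ 4:
n=5 → 1; n=6 → 3.
Orbitals: 1 + 3 = 4. With m_s fixed to +1/2 there is one state per orbital, so 4 states.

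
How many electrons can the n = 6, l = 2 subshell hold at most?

10

A subshell with l = 2 has 2l+1 = 5 orbitals, each holding 2 electrons (spin ±1/2), so 5 × 2 = 10.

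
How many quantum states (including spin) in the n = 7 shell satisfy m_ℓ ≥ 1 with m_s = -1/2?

Per ℓ-value: ℓ=1 → 1; ℓ=2 → 2; ℓ=3 → 3; ℓ=4 → 4; ℓ=5 → 5; ℓ=6 → 6.
Orbitals: 1 + 2 + 3 + 4 + 5 + 6 = 21. With m_s fixed to a single value there is one state per orbital, giving 21 states.

21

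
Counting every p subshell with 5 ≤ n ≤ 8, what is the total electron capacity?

24

A p subshell (ℓ = 1) exists for every n ≥ 2, so shells n = 5, 6, 7, 8 each contribute one — 4 subshells.
Since each p subshell holds 2(2·1+1) = 6 electrons, the total is 4 × 6 = 24.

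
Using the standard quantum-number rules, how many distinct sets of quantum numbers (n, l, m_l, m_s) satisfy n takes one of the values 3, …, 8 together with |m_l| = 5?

24

Go shell by shell, enumerating (l, m_l) with |m_l| = 5:
n=6 → 2; n=7 → 4; n=8 → 6.
Orbitals: 2 + 4 + 6 = 12. Including both spin states (m_s = ±1/2) gives 2 × 12 = 24 states.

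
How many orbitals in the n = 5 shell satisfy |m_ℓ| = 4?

The n = 5 shell has ℓ = 0 through 4; check each.
Orbitals with |m_ℓ| = 4, by ℓ: ℓ=4 → 2.
Total orbitals: 2.

2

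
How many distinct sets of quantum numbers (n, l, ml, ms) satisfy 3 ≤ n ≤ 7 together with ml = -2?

30

Per-shell orbital counts meeting the constraint:
n=3 → 1; n=4 → 2; n=5 → 3; n=6 → 4; n=7 → 5.
Orbitals: 1 + 2 + 3 + 4 + 5 = 15. Including both spin states (ms = ±1/2) gives 2 × 15 = 30 states.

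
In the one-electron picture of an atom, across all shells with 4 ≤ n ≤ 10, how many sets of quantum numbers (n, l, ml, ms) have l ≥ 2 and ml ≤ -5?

Count contributing orbitals for each principal shell:
n=6 → 1; n=7 → 3; n=8 → 6; n=9 → 10; n=10 → 15.
Orbitals: 1 + 3 + 6 + 10 + 15 = 35. Including both spin states (ms = ±1/2) gives 2 × 35 = 70 states.

70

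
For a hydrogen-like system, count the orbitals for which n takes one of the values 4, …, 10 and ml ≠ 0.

322

Per-shell orbital counts meeting the constraint:
n=4 → 12; n=5 → 20; n=6 → 30; n=7 → 42; n=8 → 56; n=9 → 72; n=10 → 90.
Total orbitals: 12 + 20 + 30 + 42 + 56 + 72 + 90 = 322.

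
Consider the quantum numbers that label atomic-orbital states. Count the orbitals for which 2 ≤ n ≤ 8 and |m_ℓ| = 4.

20

Work shell by shell — for each n, count the (ℓ, m_ℓ) pairs that satisfy |m_ℓ| = 4:
n=5 → 2; n=6 → 4; n=7 → 6; n=8 → 8.
Total orbitals: 2 + 4 + 6 + 8 = 20.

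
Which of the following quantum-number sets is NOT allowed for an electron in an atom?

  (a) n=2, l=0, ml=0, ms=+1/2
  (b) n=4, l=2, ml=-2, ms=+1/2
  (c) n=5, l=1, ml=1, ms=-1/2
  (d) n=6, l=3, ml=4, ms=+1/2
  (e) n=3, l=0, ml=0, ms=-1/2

(d)

(d) has |ml| = 4 > l = 3, violating −l ≤ ml ≤ l.
The remaining sets (a), (b), (c), (e) satisfy all four rules.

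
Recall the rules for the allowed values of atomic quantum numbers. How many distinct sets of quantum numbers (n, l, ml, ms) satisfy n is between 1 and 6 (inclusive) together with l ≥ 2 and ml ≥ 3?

20

Go shell by shell, enumerating (l, ml) with l ≥ 2 and ml ≥ 3:
n=4 → 1; n=5 → 3; n=6 → 6.
Orbitals: 1 + 3 + 6 = 10. Including both spin states (ms = ±1/2) gives 2 × 10 = 20 states.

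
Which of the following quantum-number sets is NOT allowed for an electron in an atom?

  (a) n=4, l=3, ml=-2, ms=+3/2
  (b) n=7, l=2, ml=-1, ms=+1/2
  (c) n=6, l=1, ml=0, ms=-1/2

(a)

(a) has ms = +3/2, but an electron's spin must be ±1/2.
The remaining sets (b), (c) satisfy all four rules.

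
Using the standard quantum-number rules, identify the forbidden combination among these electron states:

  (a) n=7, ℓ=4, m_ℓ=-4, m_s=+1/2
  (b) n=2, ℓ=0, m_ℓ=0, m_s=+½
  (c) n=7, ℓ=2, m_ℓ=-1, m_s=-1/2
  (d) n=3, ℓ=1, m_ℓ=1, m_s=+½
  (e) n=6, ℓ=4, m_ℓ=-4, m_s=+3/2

(e) has m_s = +3/2, but an electron's spin must be ±1/2.
The remaining sets (a), (b), (c), (d) satisfy all four rules.

(e)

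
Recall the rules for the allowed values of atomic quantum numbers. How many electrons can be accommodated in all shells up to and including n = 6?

182

Total orbitals = 1² + 2² + 3² + 4² + 5² + 6² = 91. Doubling for spin gives 182 electrons.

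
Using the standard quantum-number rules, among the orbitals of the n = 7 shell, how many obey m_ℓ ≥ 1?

With n = 7 the allowed ℓ are 0, 1, …, 6.
The (ℓ, m_ℓ) pairs meeting m_ℓ ≥ 1 give: ℓ=1 → 1; ℓ=2 → 2; ℓ=3 → 3; ℓ=4 → 4; ℓ=5 → 5; ℓ=6 → 6.
Total orbitals: 1 + 2 + 3 + 4 + 5 + 6 = 21.

21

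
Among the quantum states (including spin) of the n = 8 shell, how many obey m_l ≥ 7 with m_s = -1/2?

The n = 8 shell has l = 0 through 7; check each.
The (l, m_l) pairs meeting m_l ≥ 7 give: l=7 → 1.
Orbitals: 1. With m_s fixed to a single value there is one state per orbital, giving 1 state.

1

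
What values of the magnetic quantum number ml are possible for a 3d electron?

-2, -1, 0, 1, 2

The 3d subshell has l = 2, and ml takes every integer from −l to +l. With l = 2 that gives the 5 values -2, -1, 0, 1, 2.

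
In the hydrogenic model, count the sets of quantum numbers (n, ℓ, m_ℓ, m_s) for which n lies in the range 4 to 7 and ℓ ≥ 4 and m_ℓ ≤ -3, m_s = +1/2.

16

Go shell by shell, enumerating (ℓ, m_ℓ) with ℓ ≥ 4 and m_ℓ ≤ -3:
n=5 → 2; n=6 → 5; n=7 → 9.
Orbitals: 2 + 5 + 9 = 16. With m_s fixed to +1/2 there is one state per orbital, so 16 states.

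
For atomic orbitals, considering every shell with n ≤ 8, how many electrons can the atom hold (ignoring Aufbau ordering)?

408

Total orbitals = 1² + 2² + 3² + 4² + 5² + 6² + 7² + 8² = 204. Doubling for spin gives 408 electrons.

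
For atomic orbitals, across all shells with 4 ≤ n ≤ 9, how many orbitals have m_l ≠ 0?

232

Count contributing orbitals for each principal shell:
n=4 → 12; n=5 → 20; n=6 → 30; n=7 → 42; n=8 → 56; n=9 → 72.
Total orbitals: 12 + 20 + 30 + 42 + 56 + 72 = 232.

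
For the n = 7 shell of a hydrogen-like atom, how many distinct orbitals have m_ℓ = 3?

4

The n = 7 shell has ℓ = 0 through 6; check each.
Contributions: ℓ=3 → 1; ℓ=4 → 1; ℓ=5 → 1; ℓ=6 → 1.
Total orbitals: 1 + 1 + 1 + 1 = 4.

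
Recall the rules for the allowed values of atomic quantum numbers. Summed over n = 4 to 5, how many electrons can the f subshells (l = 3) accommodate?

An f subshell (l = 3) exists for every n ≥ 4, so shells n = 4, 5 each contribute one — 2 subshells.
Since each f subshell holds 2(2·3+1) = 14 electrons, the total is 2 × 14 = 28.

28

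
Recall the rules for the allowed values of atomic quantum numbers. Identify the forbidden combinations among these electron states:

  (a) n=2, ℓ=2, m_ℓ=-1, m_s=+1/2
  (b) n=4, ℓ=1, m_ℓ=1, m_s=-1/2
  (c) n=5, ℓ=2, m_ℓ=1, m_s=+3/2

(a) has ℓ = 2 ≥ n = 2, violating 0 ≤ ℓ ≤ n−1.
(c) has m_s = +3/2, but an electron's spin must be ±1/2.
The remaining set (b) satisfies all four rules.

(a) and (c)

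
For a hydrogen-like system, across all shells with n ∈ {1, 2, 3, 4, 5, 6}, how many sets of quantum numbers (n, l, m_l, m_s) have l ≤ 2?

Treat each shell separately and count matching orbitals:
n=1 → 1; n=2 → 4; n=3 → 9; n=4 → 9; n=5 → 9; n=6 → 9.
Orbitals: 1 + 4 + 9 + 9 + 9 + 9 = 41. Including both spin states (m_s = ±1/2) gives 2 × 41 = 82 states.

82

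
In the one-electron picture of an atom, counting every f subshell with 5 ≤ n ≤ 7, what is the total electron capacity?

42

An f subshell (l = 3) exists for every n ≥ 4, so shells n = 5, 6, 7 each contribute one — 3 subshells.
Since each f subshell holds 2(2·3+1) = 14 electrons, the total is 3 × 14 = 42.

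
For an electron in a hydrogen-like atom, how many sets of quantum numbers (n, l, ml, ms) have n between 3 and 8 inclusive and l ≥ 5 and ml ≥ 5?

Count contributing orbitals for each principal shell:
n=6 → 1; n=7 → 3; n=8 → 6.
Orbitals: 1 + 3 + 6 = 10. Including both spin states (ms = ±1/2) gives 2 × 10 = 20 states.

20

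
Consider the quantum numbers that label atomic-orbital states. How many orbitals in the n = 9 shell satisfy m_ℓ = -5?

The n = 9 shell has ℓ = 0 through 8; check each.
Orbitals with m_ℓ = -5, by ℓ: ℓ=5 → 1; ℓ=6 → 1; ℓ=7 → 1; ℓ=8 → 1.
Total orbitals: 1 + 1 + 1 + 1 = 4.

4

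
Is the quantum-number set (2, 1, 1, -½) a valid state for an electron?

n = 2 is a positive integer. ℓ = 1 satisfies 0 ≤ ℓ ≤ n−1 = 1. m_ℓ = 1 lies in the range −ℓ … +ℓ (here −1 … 1). m_s = -1/2 is one of ±1/2.
All four constraints are satisfied.

Yes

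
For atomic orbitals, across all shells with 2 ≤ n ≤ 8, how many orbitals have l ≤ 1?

28

Count contributing orbitals for each principal shell:
n=2 → 4; n=3 → 4; n=4 → 4; n=5 → 4; n=6 → 4; n=7 → 4; n=8 → 4.
Total orbitals: 4 + 4 + 4 + 4 + 4 + 4 + 4 = 28.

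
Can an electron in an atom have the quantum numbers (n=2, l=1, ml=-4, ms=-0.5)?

Invalid

The magnetic quantum number must satisfy −l ≤ ml ≤ l. With l = 1, ml can only be -1, 0, 1, so ml = -4 is forbidden.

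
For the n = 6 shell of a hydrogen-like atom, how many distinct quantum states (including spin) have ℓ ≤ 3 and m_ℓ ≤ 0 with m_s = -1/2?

Go through ℓ = 0, …, 5 (the values permitted for n = 6).
Per ℓ-value: ℓ=0 → 1; ℓ=1 → 2; ℓ=2 → 3; ℓ=3 → 4.
Orbitals: 1 + 2 + 3 + 4 = 10. With m_s fixed to a single value there is one state per orbital, giving 10 states.

10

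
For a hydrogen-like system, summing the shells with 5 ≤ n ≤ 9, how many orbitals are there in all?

Shell n has n² orbitals: 5²=25 + 6²=36 + 7²=49 + 8²=64 + 9²=81 = 255 orbitals.

255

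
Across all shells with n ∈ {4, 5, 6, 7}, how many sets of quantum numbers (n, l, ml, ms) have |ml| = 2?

56

Count contributing orbitals for each principal shell:
n=4 → 4; n=5 → 6; n=6 → 8; n=7 → 10.
Orbitals: 4 + 6 + 8 + 10 = 28. Including both spin states (ms = ±1/2) gives 2 × 28 = 56 states.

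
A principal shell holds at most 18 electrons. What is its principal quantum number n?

2n² = 18 ⇒ n² = 9 ⇒ n = 3.

n = 3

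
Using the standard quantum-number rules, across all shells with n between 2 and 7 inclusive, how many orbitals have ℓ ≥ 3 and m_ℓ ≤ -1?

Go shell by shell, enumerating (ℓ, m_ℓ) with ℓ ≥ 3 and m_ℓ ≤ -1:
n=4 → 3; n=5 → 7; n=6 → 12; n=7 → 18.
Total orbitals: 3 + 7 + 12 + 18 = 40.

40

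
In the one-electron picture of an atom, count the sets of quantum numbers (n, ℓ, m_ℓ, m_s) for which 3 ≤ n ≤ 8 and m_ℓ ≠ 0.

332

Work shell by shell — for each n, count the (ℓ, m_ℓ) pairs that satisfy m_ℓ ≠ 0:
n=3 → 6; n=4 → 12; n=5 → 20; n=6 → 30; n=7 → 42; n=8 → 56.
Orbitals: 6 + 12 + 20 + 30 + 42 + 56 = 166. Including both spin states (m_s = ±1/2) gives 2 × 166 = 332 states.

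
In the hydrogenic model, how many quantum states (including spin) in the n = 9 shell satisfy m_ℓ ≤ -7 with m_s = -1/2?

3

For n = 9, ℓ ranges over 0 … 8.
Orbitals with m_ℓ ≤ -7, by ℓ: ℓ=7 → 1; ℓ=8 → 2.
Orbitals: 1 + 2 = 3. With m_s fixed to a single value there is one state per orbital, giving 3 states.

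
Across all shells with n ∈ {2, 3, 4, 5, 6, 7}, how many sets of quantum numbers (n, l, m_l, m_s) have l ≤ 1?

48

Treat each shell separately and count matching orbitals:
n=2 → 4; n=3 → 4; n=4 → 4; n=5 → 4; n=6 → 4; n=7 → 4.
Orbitals: 4 + 4 + 4 + 4 + 4 + 4 = 24. Including both spin states (m_s = ±1/2) gives 2 × 24 = 48 states.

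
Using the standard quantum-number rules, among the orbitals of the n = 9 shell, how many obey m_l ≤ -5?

For n = 9, l ranges over 0 … 8.
Per l-value: l=5 → 1; l=6 → 2; l=7 → 3; l=8 → 4.
Total orbitals: 1 + 2 + 3 + 4 = 10.

10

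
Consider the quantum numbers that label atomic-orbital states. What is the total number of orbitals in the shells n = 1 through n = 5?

55

Shell n has n² orbitals: 1²=1 + 2²=4 + 3²=9 + 4²=16 + 5²=25 = 55 orbitals.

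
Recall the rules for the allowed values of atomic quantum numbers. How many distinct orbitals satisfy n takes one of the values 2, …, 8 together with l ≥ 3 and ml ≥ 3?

35

Treat each shell separately and count matching orbitals:
n=4 → 1; n=5 → 3; n=6 → 6; n=7 → 10; n=8 → 15.
Total orbitals: 1 + 3 + 6 + 10 + 15 = 35.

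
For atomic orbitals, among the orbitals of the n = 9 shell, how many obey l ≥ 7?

32

Go through l = 0, …, 8 (the values permitted for n = 9).
The (l, m_l) pairs meeting l ≥ 7 give: l=7 → 15; l=8 → 17.
Total orbitals: 15 + 17 = 32.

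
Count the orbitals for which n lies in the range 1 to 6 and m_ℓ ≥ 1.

35

For each n in the range, tally the orbitals obeying m_ℓ ≥ 1:
n=2 → 1; n=3 → 3; n=4 → 6; n=5 → 10; n=6 → 15.
Total orbitals: 1 + 3 + 6 + 10 + 15 = 35.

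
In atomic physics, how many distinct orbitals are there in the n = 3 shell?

The n = 3 shell contains n² = 3² = 9 orbitals.

9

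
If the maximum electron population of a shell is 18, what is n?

n = 3

2n² = 18 ⇒ n² = 9 ⇒ n = 3.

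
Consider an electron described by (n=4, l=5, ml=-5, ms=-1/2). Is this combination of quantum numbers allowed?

Not allowed

The orbital quantum number must satisfy 0 ≤ l ≤ n−1. With n = 4 the allowed l values are 0, 1, 2, 3, so l = 5 is out of range.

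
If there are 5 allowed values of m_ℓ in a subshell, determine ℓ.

m_ℓ ranges over 2ℓ+1 integers, so 2ℓ+1 = 5 ⇒ ℓ = 2.

ℓ = 2 (d)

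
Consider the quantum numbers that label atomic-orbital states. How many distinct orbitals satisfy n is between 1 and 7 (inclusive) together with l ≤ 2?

Treat each shell separately and count matching orbitals:
n=1 → 1; n=2 → 4; n=3 → 9; n=4 → 9; n=5 → 9; n=6 → 9; n=7 → 9.
Total orbitals: 1 + 4 + 9 + 9 + 9 + 9 + 9 = 50.

50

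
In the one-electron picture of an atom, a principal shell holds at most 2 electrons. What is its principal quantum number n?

2n² = 2 ⇒ n² = 1 ⇒ n = 1.

n = 1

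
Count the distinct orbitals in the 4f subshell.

7

A subshell has 2l+1 orbitals; with l = 3, that's 7.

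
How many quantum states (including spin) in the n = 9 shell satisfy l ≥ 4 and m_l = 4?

10

The n = 9 shell has l = 0 through 8; check each.
Per l-value: l=4 → 1; l=5 → 1; l=6 → 1; l=7 → 1; l=8 → 1.
Orbitals: 1 + 1 + 1 + 1 + 1 = 5. Each orbital carries two spin states, so 5 × 2 = 10 states.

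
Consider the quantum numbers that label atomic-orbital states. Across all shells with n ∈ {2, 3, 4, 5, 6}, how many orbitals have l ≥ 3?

Count contributing orbitals for each principal shell:
n=4 → 7; n=5 → 16; n=6 → 27.
Total orbitals: 7 + 16 + 27 = 50.

50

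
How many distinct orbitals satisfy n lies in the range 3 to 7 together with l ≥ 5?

Work shell by shell — for each n, count the (l, m_l) pairs that satisfy l ≥ 5:
n=6 → 11; n=7 → 24.
Total orbitals: 11 + 24 = 35.

35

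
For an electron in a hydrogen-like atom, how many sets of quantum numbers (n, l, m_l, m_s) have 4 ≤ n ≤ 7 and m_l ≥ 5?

Per-shell orbital counts meeting the constraint:
n=6 → 1; n=7 → 3.
Orbitals: 1 + 3 = 4. Including both spin states (m_s = ±1/2) gives 2 × 4 = 8 states.

8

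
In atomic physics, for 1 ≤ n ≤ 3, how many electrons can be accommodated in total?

28

Total orbitals = 1² + 2² + 3² = 14. Doubling for spin gives 28 electrons.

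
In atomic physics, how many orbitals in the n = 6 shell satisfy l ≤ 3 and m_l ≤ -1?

Go through l = 0, …, 5 (the values permitted for n = 6).
Contributions: l=1 → 1; l=2 → 2; l=3 → 3.
Total orbitals: 1 + 2 + 3 = 6.

6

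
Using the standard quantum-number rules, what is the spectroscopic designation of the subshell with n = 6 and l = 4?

6g

l = 4 corresponds to the letter 'g', so the subshell is 6g.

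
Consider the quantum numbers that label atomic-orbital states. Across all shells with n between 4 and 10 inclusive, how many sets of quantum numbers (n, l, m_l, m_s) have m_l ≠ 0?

644

Per-shell orbital counts meeting the constraint:
n=4 → 12; n=5 → 20; n=6 → 30; n=7 → 42; n=8 → 56; n=9 → 72; n=10 → 90.
Orbitals: 12 + 20 + 30 + 42 + 56 + 72 + 90 = 322. Including both spin states (m_s = ±1/2) gives 2 × 322 = 644 states.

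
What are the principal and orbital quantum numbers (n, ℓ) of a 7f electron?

n = 7, ℓ = 3

The leading integer gives n = 7; the letter 'f' means ℓ = 3.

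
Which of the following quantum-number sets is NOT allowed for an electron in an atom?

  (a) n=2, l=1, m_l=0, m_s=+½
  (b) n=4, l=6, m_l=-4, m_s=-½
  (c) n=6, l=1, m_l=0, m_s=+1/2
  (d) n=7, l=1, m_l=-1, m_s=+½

(b) has l = 6 ≥ n = 4, violating 0 ≤ l ≤ n−1.
The remaining sets (a), (c), (d) satisfy all four rules.

(b)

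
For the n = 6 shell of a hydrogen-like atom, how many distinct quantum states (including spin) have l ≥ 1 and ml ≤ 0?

40

Orbitals with l ≥ 1 and ml ≤ 0, by l: l=1 → 2; l=2 → 3; l=3 → 4; l=4 → 5; l=5 → 6.
Orbitals: 2 + 3 + 4 + 5 + 6 = 20. Each orbital carries two spin states, so 20 × 2 = 40 states.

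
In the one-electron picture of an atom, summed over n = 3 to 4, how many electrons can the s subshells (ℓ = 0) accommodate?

An s subshell (ℓ = 0) exists for every n ≥ 1, so shells n = 3, 4 each contribute one — 2 subshells.
Since each s subshell holds 2(2·0+1) = 2 electrons, the total is 2 × 2 = 4.

4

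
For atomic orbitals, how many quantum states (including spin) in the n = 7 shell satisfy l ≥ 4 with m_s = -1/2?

33

With n = 7 the allowed l are 0, 1, …, 6.
Per l-value: l=4 → 9; l=5 → 11; l=6 → 13.
Orbitals: 9 + 11 + 13 = 33. With m_s fixed to a single value there is one state per orbital, giving 33 states.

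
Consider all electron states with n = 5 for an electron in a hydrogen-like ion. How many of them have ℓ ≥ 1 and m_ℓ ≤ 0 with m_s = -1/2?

The (ℓ, m_ℓ) pairs meeting ℓ ≥ 1 and m_ℓ ≤ 0 give: ℓ=1 → 2; ℓ=2 → 3; ℓ=3 → 4; ℓ=4 → 5.
Orbitals: 2 + 3 + 4 + 5 = 14. With m_s fixed to a single value there is one state per orbital, giving 14 states.

14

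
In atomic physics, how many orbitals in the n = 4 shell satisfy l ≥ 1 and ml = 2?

2

Contributions: l=2 → 1; l=3 → 1.
Total orbitals: 1 + 1 = 2.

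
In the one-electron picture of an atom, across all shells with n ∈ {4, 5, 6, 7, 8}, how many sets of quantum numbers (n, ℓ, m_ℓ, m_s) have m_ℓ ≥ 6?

For each n in the range, tally the orbitals obeying m_ℓ ≥ 6:
n=7 → 1; n=8 → 3.
Orbitals: 1 + 3 = 4. Including both spin states (m_s = ±1/2) gives 2 × 4 = 8 states.

8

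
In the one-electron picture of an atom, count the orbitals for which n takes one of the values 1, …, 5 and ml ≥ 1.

Go shell by shell, enumerating (l, ml) with ml ≥ 1:
n=2 → 1; n=3 → 3; n=4 → 6; n=5 → 10.
Total orbitals: 1 + 3 + 6 + 10 = 20.

20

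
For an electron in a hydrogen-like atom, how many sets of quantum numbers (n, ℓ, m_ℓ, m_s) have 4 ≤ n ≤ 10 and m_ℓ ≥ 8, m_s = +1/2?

4

Treat each shell separately and count matching orbitals:
n=9 → 1; n=10 → 3.
Orbitals: 1 + 3 = 4. With m_s fixed to +1/2 there is one state per orbital, so 4 states.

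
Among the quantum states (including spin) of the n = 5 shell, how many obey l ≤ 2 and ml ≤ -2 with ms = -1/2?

1

With n = 5 the allowed l are 0, 1, …, 4.
Orbitals with l ≤ 2 and ml ≤ -2, by l: l=2 → 1.
Orbitals: 1. With ms fixed to a single value there is one state per orbital, giving 1 state.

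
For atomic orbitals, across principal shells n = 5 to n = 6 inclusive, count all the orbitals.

61

Shell n has n² orbitals: 5²=25 + 6²=36 = 61 orbitals.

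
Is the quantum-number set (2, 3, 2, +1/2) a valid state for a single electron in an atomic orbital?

No

The orbital quantum number must satisfy 0 ≤ l ≤ n−1. With n = 2 the allowed l values are 0, 1, so l = 3 is out of range.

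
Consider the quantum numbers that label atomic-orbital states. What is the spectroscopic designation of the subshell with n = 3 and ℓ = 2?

ℓ = 2 corresponds to the letter 'd', so the subshell is 3d.

3d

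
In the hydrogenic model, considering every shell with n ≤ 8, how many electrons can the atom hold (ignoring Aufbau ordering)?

Total orbitals = 1² + 2² + 3² + 4² + 5² + 6² + 7² + 8² = 204. Doubling for spin gives 408 electrons.

408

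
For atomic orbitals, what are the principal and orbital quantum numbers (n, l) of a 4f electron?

n = 4, l = 3

The leading integer gives n = 4; the letter 'f' means l = 3.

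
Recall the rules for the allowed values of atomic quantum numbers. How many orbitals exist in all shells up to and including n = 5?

Total orbitals = 1² + 2² + 3² + 4² + 5² = 55.

55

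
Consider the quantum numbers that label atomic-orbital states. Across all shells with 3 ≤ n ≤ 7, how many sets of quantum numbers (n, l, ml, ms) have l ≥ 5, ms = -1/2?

35

Count contributing orbitals for each principal shell:
n=6 → 11; n=7 → 24.
Orbitals: 11 + 24 = 35. With ms fixed to -1/2 there is one state per orbital, so 35 states.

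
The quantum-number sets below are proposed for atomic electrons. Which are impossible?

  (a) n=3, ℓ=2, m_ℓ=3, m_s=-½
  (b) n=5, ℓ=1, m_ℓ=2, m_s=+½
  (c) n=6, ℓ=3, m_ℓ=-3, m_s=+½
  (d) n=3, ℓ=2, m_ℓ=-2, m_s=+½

(a) has |m_ℓ| = 3 > ℓ = 2, violating −ℓ ≤ m_ℓ ≤ ℓ.
(b) has |m_ℓ| = 2 > ℓ = 1, violating −ℓ ≤ m_ℓ ≤ ℓ.
The remaining sets (c), (d) satisfy all four rules.

(a) and (b)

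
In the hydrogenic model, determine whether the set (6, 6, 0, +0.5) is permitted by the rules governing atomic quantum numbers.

Invalid

The orbital quantum number must satisfy 0 ≤ l ≤ n−1. With n = 6 the allowed l values are 0, 1, 2, 3, 4, 5, so l = 6 is out of range.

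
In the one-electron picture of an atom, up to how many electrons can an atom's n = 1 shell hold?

2

A shell holds 2n² electrons: 2 × 1² = 2 × 1 = 2.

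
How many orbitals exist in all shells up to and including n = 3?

Total orbitals = 1² + 2² + 3² = 14.

14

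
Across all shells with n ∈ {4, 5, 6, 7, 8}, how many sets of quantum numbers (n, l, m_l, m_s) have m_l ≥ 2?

Per-shell orbital counts meeting the constraint:
n=4 → 3; n=5 → 6; n=6 → 10; n=7 → 15; n=8 → 21.
Orbitals: 3 + 6 + 10 + 15 + 21 = 55. Including both spin states (m_s = ±1/2) gives 2 × 55 = 110 states.

110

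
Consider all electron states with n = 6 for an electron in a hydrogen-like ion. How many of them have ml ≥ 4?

6

The n = 6 shell has l = 0 through 5; check each.
Orbitals with ml ≥ 4, by l: l=4 → 1; l=5 → 2.
Orbitals: 1 + 2 = 3. Each orbital carries two spin states, so 3 × 2 = 6 states.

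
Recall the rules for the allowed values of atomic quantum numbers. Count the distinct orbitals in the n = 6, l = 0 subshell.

A subshell has 2l+1 orbitals; with l = 0, that's 1.

1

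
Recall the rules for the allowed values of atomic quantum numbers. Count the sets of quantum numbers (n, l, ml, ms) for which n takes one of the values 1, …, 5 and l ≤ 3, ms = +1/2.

Count contributing orbitals for each principal shell:
n=1 → 1; n=2 → 4; n=3 → 9; n=4 → 16; n=5 → 16.
Orbitals: 1 + 4 + 9 + 16 + 16 = 46. With ms fixed to +1/2 there is one state per orbital, so 46 states.

46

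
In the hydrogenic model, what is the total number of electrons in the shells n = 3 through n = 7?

270

Shell n has n² orbitals: 3²=9 + 4²=16 + 5²=25 + 6²=36 + 7²=49 = 135 orbitals.
Two spin states per orbital: 2 × 135 = 270 electrons.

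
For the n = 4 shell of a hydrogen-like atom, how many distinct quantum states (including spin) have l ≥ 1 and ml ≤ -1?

Per l-value: l=1 → 1; l=2 → 2; l=3 → 3.
Orbitals: 1 + 2 + 3 = 6. Each orbital carries two spin states, so 6 × 2 = 12 states.

12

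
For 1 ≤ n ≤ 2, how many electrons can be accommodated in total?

Total orbitals = 1² + 2² = 5. Doubling for spin gives 10 electrons.

10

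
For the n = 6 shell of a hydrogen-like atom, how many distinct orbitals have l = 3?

With n = 6 the allowed l are 0, 1, …, 5.
Per l-value: l=3 → 7.
Total orbitals: 7.

7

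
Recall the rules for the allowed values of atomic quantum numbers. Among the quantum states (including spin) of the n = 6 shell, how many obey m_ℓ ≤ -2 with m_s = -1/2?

10

Go through ℓ = 0, …, 5 (the values permitted for n = 6).
Per ℓ-value: ℓ=2 → 1; ℓ=3 → 2; ℓ=4 → 3; ℓ=5 → 4.
Orbitals: 1 + 2 + 3 + 4 = 10. With m_s fixed to a single value there is one state per orbital, giving 10 states.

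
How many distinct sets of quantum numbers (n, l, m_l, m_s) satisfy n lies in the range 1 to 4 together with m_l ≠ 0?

Per-shell orbital counts meeting the constraint:
n=2 → 2; n=3 → 6; n=4 → 12.
Orbitals: 2 + 6 + 12 = 20. Including both spin states (m_s = ±1/2) gives 2 × 20 = 40 states.

40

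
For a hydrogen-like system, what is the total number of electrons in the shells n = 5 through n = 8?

348

Shell n has n² orbitals: 5²=25 + 6²=36 + 7²=49 + 8²=64 = 174 orbitals.
Two spin states per orbital: 2 × 174 = 348 electrons.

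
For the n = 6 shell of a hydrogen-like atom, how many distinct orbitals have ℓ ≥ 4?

20

For n = 6, ℓ ranges over 0 … 5.
Per ℓ-value: ℓ=4 → 9; ℓ=5 → 11.
Total orbitals: 9 + 11 = 20.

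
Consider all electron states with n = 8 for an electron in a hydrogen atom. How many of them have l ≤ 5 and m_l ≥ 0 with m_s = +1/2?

The n = 8 shell has l = 0 through 7; check each.
The (l, m_l) pairs meeting l ≤ 5 and m_l ≥ 0 give: l=0 → 1; l=1 → 2; l=2 → 3; l=3 → 4; l=4 → 5; l=5 → 6.
Orbitals: 1 + 2 + 3 + 4 + 5 + 6 = 21. With m_s fixed to a single value there is one state per orbital, giving 21 states.

21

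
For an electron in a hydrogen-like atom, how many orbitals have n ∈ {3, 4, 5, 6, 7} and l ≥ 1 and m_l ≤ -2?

35

Count contributing orbitals for each principal shell:
n=3 → 1; n=4 → 3; n=5 → 6; n=6 → 10; n=7 → 15.
Total orbitals: 1 + 3 + 6 + 10 + 15 = 35.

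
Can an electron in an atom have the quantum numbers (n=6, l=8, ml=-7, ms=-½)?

No

The orbital quantum number must satisfy 0 ≤ l ≤ n−1. With n = 6 the allowed l values are 0, 1, 2, 3, 4, 5, so l = 8 is out of range.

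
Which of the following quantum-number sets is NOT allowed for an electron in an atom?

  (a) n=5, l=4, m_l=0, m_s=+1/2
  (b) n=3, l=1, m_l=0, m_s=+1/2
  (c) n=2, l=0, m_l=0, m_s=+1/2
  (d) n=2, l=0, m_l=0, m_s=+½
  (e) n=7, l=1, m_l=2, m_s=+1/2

(e) has |m_l| = 2 > l = 1, violating −l ≤ m_l ≤ l.
The remaining sets (a), (b), (c), (d) satisfy all four rules.

(e)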